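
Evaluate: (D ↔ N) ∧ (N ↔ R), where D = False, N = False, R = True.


D = False, N = False, R = True
Step 1: D ↔ N is true when D and N have the same value. Result: True
Step 2: N ↔ R is true when N and R have the same value. Result: False
Step 3: True ∧ False = False

False


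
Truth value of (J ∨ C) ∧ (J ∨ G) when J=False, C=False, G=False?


J = False, C = False, G = False
Expression: (J ∨ C) ∧ (J ∨ G)
Step 1: J ∨ C = False OR False = False
Step 2: J ∨ G = False OR False = False
Step 3: (False) ∧ (False) = False AND False = False

False


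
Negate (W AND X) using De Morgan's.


De Morgan's law: ¬(P ∧ Q) ≡ ¬P ∨ ¬Q
¬(W ∧ X) = ¬W ∨ ¬X

¬W ∨ ¬X


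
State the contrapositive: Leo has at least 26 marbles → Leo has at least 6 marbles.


Original: If Leo has at least 26 marbles, then Leo has at least 6 marbles
Contrapositive: If ¬Q, then ¬P
Negate Q: not (Leo has at least 6 marbles)
Negate P: not (Leo has at least 26 marbles)

If not (Leo has at least 6 marbles), then not (Leo has at least 26 marbles).


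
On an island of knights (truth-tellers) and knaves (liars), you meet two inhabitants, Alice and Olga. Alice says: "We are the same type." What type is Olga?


Alice says: "We are the same type."
Case 1: Alice is a Knight (truth-teller)
  Statement is true → they ARE the same → Olga is also a Knight
Case 2: Alice is a Knave (liar)
  Statement is false → they are NOT the same → Olga is a Knight
In both cases, Olga is a Knight.

Knight


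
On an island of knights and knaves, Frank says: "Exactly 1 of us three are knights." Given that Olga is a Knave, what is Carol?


Frank claims exactly 1 knights among Frank, Olga, Carol.
Given: Olga is a Knave.

Case 1: Frank is a Knight (tells truth)
  Then exactly 1 of the three are knights.
  Counting Frank, Olga: 1 knight(s) so far. Need 0 more → Carol = Knave.
Case 2: Frank is a Knave (lies)
  Then the count is NOT 1.
  If Carol = Knight, count = 1 = 1 → claim would be true, contradicts lie.
  If Carol = Knave, count = 0 ≠ 1 → lie confirmed ✓

Carol is a Knave.

Knave


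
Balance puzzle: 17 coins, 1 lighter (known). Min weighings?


Each weighing has 3 outcomes (left heavy / balance / right heavy), so k weighings distinguish at most 3^k cases; splitting into three near-equal groups achieves this.
Need 3^k ≥ 17: 3^2 = 9 < 17 ≤ 3^3 = 27
k = ⌈log₃(17)⌉ = 3

3


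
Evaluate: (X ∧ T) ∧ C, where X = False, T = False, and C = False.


X = False, T = False, C = False
Step 1: X ∧ T = False AND False = False
Step 2: False ∧ C = False AND False = False
AND is true only when ALL operands are true.

False


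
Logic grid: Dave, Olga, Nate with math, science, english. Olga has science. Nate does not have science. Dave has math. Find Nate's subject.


From clues:
  Dave → math
  Olga → science
By elimination, Nate gets the remaining.

english


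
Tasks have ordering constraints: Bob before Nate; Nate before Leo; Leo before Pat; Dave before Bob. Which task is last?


Constraints: Bob before Nate; Nate before Leo; Leo before Pat; Dave before Bob
The last task can have nothing scheduled after it, so it must never appear on the left of a 'before'.
Tasks appearing before some other task: Bob, Nate, Leo, Dave.
The only task not in that list is Pat → it is last.

Pat


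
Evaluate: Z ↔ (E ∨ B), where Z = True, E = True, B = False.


Z = True, E = True, B = False
Step 1: E ∨ B = True OR False = True
Step 2: Z ↔ (True): true when both sides have same truth value.
Result: True ↔ True = True

True


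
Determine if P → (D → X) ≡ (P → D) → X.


Expression 1: P → (D → X)
Expression 2: (P → D) → X
Truth table (P D X | Expr1 Expr2):
  T T T |   T     T
  T T F |   F     F
  T F T |   T     T
  T F F |   T     T
  F T T |   T     T
  F T F |   T     F   ← differ
  F F T |   T     T
  F F F |   T     F   ← differ
Counterexample: P=F, D=T, X=F gives Expr1 = T but Expr2 = F, so the expressions are NOT logically equivalent.

No


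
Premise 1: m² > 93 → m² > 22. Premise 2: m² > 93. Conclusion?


Modus ponens: P → Q, P ⊢ Q
P: m² > 93
Q: m² > 22
We have P → Q and P is true.
By modus ponens, Q must be true.

m² > 22


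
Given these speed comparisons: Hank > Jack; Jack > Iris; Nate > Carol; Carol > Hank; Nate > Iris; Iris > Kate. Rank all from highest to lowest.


Constraints: Hank > Jack; Jack > Iris; Nate > Carol; Carol > Hank; Nate > Iris; Iris > Kate
Method: at each step, the next-highest is the one remaining person who never appears on the smaller side of a constraint between remaining people.
  Step 1: remaining {Carol, Jack, Hank, Nate, Iris, Kate}; on the smaller side: {Carol, Jack, Hank, Iris, Kate} → Nate is next (Nate > Carol; Nate > Iris).
  Step 2: remaining {Carol, Jack, Hank, Iris, Kate}; on the smaller side: {Jack, Hank, Iris, Kate} → Carol is next (Carol > Hank).
  Step 3: remaining {Jack, Hank, Iris, Kate}; on the smaller side: {Jack, Iris, Kate} → Hank is next (Hank > Jack).
  Step 4: remaining {Jack, Iris, Kate}; on the smaller side: {Iris, Kate} → Jack is next (Jack > Iris).
  Step 5: remaining {Iris, Kate}; on the smaller side: {Kate} → Iris is next (Iris > Kate).
  Step 6: only Kate remains → lowest.
Final ranking (highest to lowest):

Nate > Carol > Hank > Jack > Iris > Kate


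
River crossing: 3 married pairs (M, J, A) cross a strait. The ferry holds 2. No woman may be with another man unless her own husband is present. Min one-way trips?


Label couples M, J, A (H = husband, W = wife).
Counting alone: 6 people, the ferry carries 2 and someone must bring it back, so each round trip nets at most +1 on the far side until the last crossing → at least 9 trips. The jealousy constraint makes 9 impossible; the shortest valid schedule has 11:
1. WM+WJ →  (far: WM,WJ; near: HM,HJ,HA,WA)
2. WM ←       (far: WJ; near: HM,HJ,HA,WM,WA)
3. WM+WA →  (far: WM,WJ,WA; near: HM,HJ,HA)
4. WM ←       (far: WJ,WA; near: HM,HJ,HA,WM)
5. HJ+HA →  (far: HJ,WJ,HA,WA; near: HM,WM)
6. HJ+WJ ←  (far: HA,WA; near: HM,WM,HJ,WJ)
7. HM+HJ →  (far: HM,HJ,HA,WA; near: WM,WJ)
8. WA ←       (far: HM,HJ,HA; near: WM,WJ,WA)
9. WM+WJ →  (far: HM,WM,HJ,WJ,HA; near: WA)
10. HA ←      (far: HM,WM,HJ,WJ; near: HA,WA)
11. HA+WA → (far: all six; near: empty)
In every state each wife is either with her husband or with no other man.
Minimum trips = 11

11


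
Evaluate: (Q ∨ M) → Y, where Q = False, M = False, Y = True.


Q = False, M = False, Y = True
Step 1: Q ∨ M = False OR False = False
Step 2: (False) → Y: false only when antecedent=True and Y=False.
Result: True

True


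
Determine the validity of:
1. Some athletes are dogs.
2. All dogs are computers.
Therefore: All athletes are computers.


Premise 1: Some athletes are dogs.
Premise 2: All dogs are computers.
Conclusion: All athletes are computers.
Fallacy: illicit minor. The minor term (athletes) is distributed in the conclusion ('All athletes ...') but undistributed in its premise ('Some athletes are dogs' doesn't cover all athletes).
Only 'Some athletes are computers' follows, not 'All'.

Invalid


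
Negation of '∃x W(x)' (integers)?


Original: ∃x W(x)
Rule: ¬∀→∃, ¬∃→∀, negate predicate.
Negation: ∀x ¬W(x)

∀x ¬W(x)


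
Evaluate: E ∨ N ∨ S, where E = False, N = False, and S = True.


E = False, N = False, S = True
Step 1: E ∨ N = False OR False = False
Step 2: False ∨ S = False OR True = True
OR is true when at least one operand is true.

True


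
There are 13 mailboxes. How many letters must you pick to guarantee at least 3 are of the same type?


Pigeonhole: to guarantee k in one of n categories, need (k-1)×n + 1.
k = 3, n = 13
Minimum = (3-1) × 13 + 1 = 2 × 13 + 1

27


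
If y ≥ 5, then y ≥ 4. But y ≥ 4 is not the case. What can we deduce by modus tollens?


Modus tollens: P → Q, ¬Q ⊢ ¬P
P: y ≥ 5
Q: y ≥ 4
We have P → Q and Q is false.
By modus tollens, P must be false.

It is not the case that y ≥ 5


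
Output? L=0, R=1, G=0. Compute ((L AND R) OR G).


L AND R = 0&1 = 0
0 OR 0 = 0

0


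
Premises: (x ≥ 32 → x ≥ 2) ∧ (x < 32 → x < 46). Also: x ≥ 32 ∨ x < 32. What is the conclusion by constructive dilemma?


Constructive dilemma: (P → Q) ∧ (R → S), P ∨ R ⊢ Q ∨ S
Premise 1: x ≥ 32 → x ≥ 2
Premise 2: x < 32 → x < 46
Premise 3: x ≥ 32 ∨ x < 32
Case 1: Assuming x ≥ 32, then by Premise 1, x ≥ 2.
Case 2: Assuming x < 32, then by Premise 2, x < 46.
Since one of x ≥ 32 or x < 32 must hold, we get x ≥ 2 or x < 46.

x ≥ 2 or x < 46.


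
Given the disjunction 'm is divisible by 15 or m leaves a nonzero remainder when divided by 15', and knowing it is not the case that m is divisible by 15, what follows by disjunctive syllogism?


Disjunctive syllogism: P ∨ Q, ¬P ⊢ Q
Disjunction: m is divisible by 15 ∨ m leaves a nonzero remainder when divided by 15
We know it is not the case that m is divisible by 15.
By disjunctive syllogism, the other disjunct must be true.

m leaves a nonzero remainder when divided by 15


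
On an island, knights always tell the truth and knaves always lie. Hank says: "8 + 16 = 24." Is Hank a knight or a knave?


Statement: "8 + 16 = 24."
Actual: 8 + 16 = 24
Claimed: 24
Statement is TRUE → Hank tells the truth → Knight

Knight


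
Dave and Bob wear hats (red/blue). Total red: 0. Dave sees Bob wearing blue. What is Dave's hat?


Total red = 0, Bob = blue
Red accounted for: 0
Remaining for Dave: 0
Dave's hat is blue.

blue


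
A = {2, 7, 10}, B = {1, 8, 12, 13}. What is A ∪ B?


A = {2, 7, 10}
B = {1, 8, 12, 13}
Operation: union
All elements combined: 1, 2, 7, 8, 10, 12, 13

{1, 2, 7, 8, 10, 12, 13}


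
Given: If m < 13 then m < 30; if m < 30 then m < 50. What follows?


Hypothetical syllogism: P → Q, Q → R ⊢ P → R
Premise 1: m < 13 → m < 30
Premise 2: m < 30 → m < 50
Chain the implications: the middle term (m < 30) links the two.
Conclusion: If m < 13, then m < 50.

If m < 13, then m < 50.


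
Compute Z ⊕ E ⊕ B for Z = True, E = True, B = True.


Z = True, E = True, B = True
Step 1: Z ⊕ E = True XOR True = False
Step 2: False ⊕ B = False XOR True = True
XOR is true when an odd number of operands are true.

True


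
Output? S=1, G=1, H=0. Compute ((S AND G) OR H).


S AND G = 1&1 = 1
1 OR 0 = 1

1


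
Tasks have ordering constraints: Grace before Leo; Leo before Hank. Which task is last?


Constraints: Grace before Leo; Leo before Hank
The last task can have nothing scheduled after it, so it must never appear on the left of a 'before'.
Tasks appearing before some other task: Grace, Leo.
The only task not in that list is Hank → it is last.

Hank


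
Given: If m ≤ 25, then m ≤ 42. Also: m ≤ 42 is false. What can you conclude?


Modus tollens: P → Q, ¬Q ⊢ ¬P
P: m ≤ 25
Q: m ≤ 42
We have P → Q and Q is false.
By modus tollens, P must be false.

It is not the case that m ≤ 25


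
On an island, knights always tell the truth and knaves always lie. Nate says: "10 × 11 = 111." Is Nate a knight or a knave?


Statement: "10 × 11 = 111."
Actual: 10 × 11 = 110
Claimed: 111
Statement is FALSE → Nate lies → Knave

Knave


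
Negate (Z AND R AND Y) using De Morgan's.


De Morgan's law: ¬(P ∧ Q ∧ R) ≡ ¬P ∨ ¬Q ∨ ¬R
¬(Z ∧ R ∧ Y) = ¬Z ∨ ¬R ∨ ¬Y

¬Z ∨ ¬R ∨ ¬Y


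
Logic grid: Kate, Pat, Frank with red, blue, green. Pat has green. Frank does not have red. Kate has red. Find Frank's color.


From clues:
  Kate → red
  Pat → green
By elimination, Frank gets the remaining.

blue


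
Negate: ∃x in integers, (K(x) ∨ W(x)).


Original: ∃x (K(x) ∨ W(x))
Rule: ¬∀→∃, ¬∃→∀, negate predicate.
Negation: ∀x (¬K(x) ∧ ¬W(x))

∀x (¬K(x) ∧ ¬W(x))


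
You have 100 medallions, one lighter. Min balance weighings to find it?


Each weighing has 3 outcomes (left heavy / balance / right heavy), so k weighings distinguish at most 3^k cases; splitting into three near-equal groups achieves this.
Need 3^k ≥ 100: 3^4 = 81 < 100 ≤ 3^5 = 243
k = ⌈log₃(100)⌉ = 5

5


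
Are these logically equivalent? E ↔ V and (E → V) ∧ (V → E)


Expression 1: E ↔ V
Expression 2: (E → V) ∧ (V → E)
Truth table (E V | Expr1 Expr2):
  T T |   T     T
  T F |   F     F
  F T |   F     F
  F F |   T     T
All 4 rows agree, so the expressions are logically equivalent.

Yes


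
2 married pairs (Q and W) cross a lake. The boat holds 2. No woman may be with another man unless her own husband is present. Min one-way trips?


Label couples Q and W.
1. WQ+WW → (far: WQ,WW; near: HQ,HW)
2. WQ ←   (far: WW; near: HQ,HW,WQ)
3. HQ+HW → (far: HQ,HW,WW; near: WQ)
4. HQ ←   (far: HW,WW; near: HQ,WQ)  — HQ returns, since WQ is alone on near bank
5. HQ+WQ → (far: all four; near: empty)
Every state respects the constraint.
Minimum trips = 5

5


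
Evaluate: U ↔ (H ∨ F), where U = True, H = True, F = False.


U = True, H = True, F = False
Step 1: H ∨ F = True OR False = True
Step 2: U ↔ (True): true when both sides have same truth value.
Result: True ↔ True = True

True


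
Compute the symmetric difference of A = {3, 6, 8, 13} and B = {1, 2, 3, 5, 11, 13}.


A = {3, 6, 8, 13}
B = {1, 2, 3, 5, 11, 13}
Operation: symmetric difference
In A only: [6, 8], in B only: [1, 2, 5, 11]

{1, 2, 5, 6, 8, 11}


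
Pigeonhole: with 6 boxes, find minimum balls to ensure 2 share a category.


Pigeonhole: to guarantee k in one of n categories, need (k-1)×n + 1.
k = 2, n = 6
Minimum = (2-1) × 6 + 1 = 1 × 6 + 1

7


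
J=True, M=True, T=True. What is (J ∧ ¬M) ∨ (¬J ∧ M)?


J = True, M = True, T = True
Expression: (J ∧ ¬M) ∨ (¬J ∧ M)
Step 1: ¬M = NOT True = False
Step 2: J ∧ ¬M = True AND False = False
Step 3: ¬J = NOT True = False
Step 4: ¬J ∧ M = False AND True = False
Step 5: (False) ∨ (False) = False OR False = False

False


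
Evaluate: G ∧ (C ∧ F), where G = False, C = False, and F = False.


G = False, C = False, F = False
Step 1: C ∧ F = False AND False = False
Step 2: G ∧ False = False AND False = False
AND is true only when ALL operands are true.

False


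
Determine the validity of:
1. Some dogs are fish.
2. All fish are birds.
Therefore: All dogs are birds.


Premise 1: Some dogs are fish.
Premise 2: All fish are birds.
Conclusion: All dogs are birds.
Fallacy: illicit minor. The minor term (dogs) is distributed in the conclusion ('All dogs ...') but undistributed in its premise ('Some dogs are fish' doesn't cover all dogs).
Only 'Some dogs are birds' follows, not 'All'.

Invalid


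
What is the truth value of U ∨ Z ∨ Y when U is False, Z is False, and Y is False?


U = False, Z = False, Y = False
Step 1: U ∨ Z = False OR False = False
Step 2: False ∨ Y = False OR False = False
OR is true when at least one operand is true.

False


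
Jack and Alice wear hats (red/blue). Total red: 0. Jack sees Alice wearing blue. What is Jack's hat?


Total red = 0, Alice = blue
Red accounted for: 0
Remaining for Jack: 0
Jack's hat is blue.

blue


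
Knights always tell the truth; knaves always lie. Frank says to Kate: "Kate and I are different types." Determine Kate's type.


Frank says: "Kate and I are different types."
Case 1: Frank is a Knight (truth-teller)
  Statement is true → they ARE different → Kate is a Knave
Case 2: Frank is a Knave (liar)
  Statement is false → they are NOT different → Kate is a Knave
In both cases, Kate is a Knave.

Knave


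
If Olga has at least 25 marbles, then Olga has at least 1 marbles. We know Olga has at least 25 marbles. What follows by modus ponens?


Modus ponens: P → Q, P ⊢ Q
P: Olga has at least 25 marbles
Q: Olga has at least 1 marbles
We have P → Q and P is true.
By modus ponens, Q must be true.

Olga has at least 1 marbles


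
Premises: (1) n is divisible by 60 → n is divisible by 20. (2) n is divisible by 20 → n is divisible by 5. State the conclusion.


Hypothetical syllogism: P → Q, Q → R ⊢ P → R
Premise 1: n is divisible by 60 → n is divisible by 20
Premise 2: n is divisible by 20 → n is divisible by 5
Chain the implications: the middle term (n is divisible by 20) links the two.
Conclusion: If n is divisible by 60, then n is divisible by 5.

If n is divisible by 60, then n is divisible by 5.


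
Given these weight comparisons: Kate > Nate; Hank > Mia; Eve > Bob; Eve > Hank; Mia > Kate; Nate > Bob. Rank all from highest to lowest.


Constraints: Kate > Nate; Hank > Mia; Eve > Bob; Eve > Hank; Mia > Kate; Nate > Bob
Method: at each step, the next-highest is the one remaining person who never appears on the smaller side of a constraint between remaining people.
  Step 1: remaining {Eve, Bob, Kate, Nate, Hank, Mia}; on the smaller side: {Bob, Kate, Nate, Hank, Mia} → Eve is next (Eve > Bob; Eve > Hank).
  Step 2: remaining {Bob, Kate, Nate, Hank, Mia}; on the smaller side: {Bob, Kate, Nate, Mia} → Hank is next (Hank > Mia).
  Step 3: remaining {Bob, Kate, Nate, Mia}; on the smaller side: {Bob, Kate, Nate} → Mia is next (Mia > Kate).
  Step 4: remaining {Bob, Kate, Nate}; on the smaller side: {Bob, Nate} → Kate is next (Kate > Nate).
  Step 5: remaining {Bob, Nate}; on the smaller side: {Bob} → Nate is next (Nate > Bob).
  Step 6: only Bob remains → lowest.
Final ranking (highest to lowest):

Eve > Hank > Mia > Kate > Nate > Bob


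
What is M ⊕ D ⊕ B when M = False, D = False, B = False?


M = False, D = False, B = False
Step 1: M ⊕ D = False XOR False = False
Step 2: False ⊕ B = False XOR False = False
XOR is true when an odd number of operands are true.

False


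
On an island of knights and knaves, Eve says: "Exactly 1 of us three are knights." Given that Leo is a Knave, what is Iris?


Eve claims exactly 1 knights among Eve, Leo, Iris.
Given: Leo is a Knave.

Case 1: Eve is a Knight (tells truth)
  Then exactly 1 of the three are knights.
  Counting Eve, Leo: 1 knight(s) so far. Need 0 more → Iris = Knave.
Case 2: Eve is a Knave (lies)
  Then the count is NOT 1.
  If Iris = Knight, count = 1 = 1 → claim would be true, contradicts lie.
  If Iris = Knave, count = 0 ≠ 1 → lie confirmed ✓

Iris is a Knave.

Knave


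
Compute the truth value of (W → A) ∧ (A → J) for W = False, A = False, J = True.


W = False, A = False, J = True
Step 1: W → A is false only when W=True and A=False. Result: True
Step 2: A → J is false only when A=True and J=False. Result: True
Step 3: True ∧ True = True

True


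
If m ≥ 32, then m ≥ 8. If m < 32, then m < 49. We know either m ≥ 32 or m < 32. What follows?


Constructive dilemma: (P → Q) ∧ (R → S), P ∨ R ⊢ Q ∨ S
Premise 1: m ≥ 32 → m ≥ 8
Premise 2: m < 32 → m < 49
Premise 3: m ≥ 32 ∨ m < 32
Case 1: Assuming m ≥ 32, then by Premise 1, m ≥ 8.
Case 2: Assuming m < 32, then by Premise 2, m < 49.
Since one of m ≥ 32 or m < 32 must hold, we get m ≥ 8 or m < 49.

m ≥ 8 or m < 49.


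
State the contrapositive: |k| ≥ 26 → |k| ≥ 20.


Original: If |k| ≥ 26, then |k| ≥ 20
Contrapositive: If ¬Q, then ¬P
Negate Q: not (|k| ≥ 20)
Negate P: not (|k| ≥ 26)

If not (|k| ≥ 20), then not (|k| ≥ 26).


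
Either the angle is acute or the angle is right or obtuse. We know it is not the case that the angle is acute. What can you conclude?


Disjunctive syllogism: P ∨ Q, ¬P ⊢ Q
Disjunction: the angle is acute ∨ the angle is right or obtuse
We know it is not the case that the angle is acute.
By disjunctive syllogism, the other disjunct must be true.

The angle is right or obtuse


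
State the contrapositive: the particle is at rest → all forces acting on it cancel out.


Original: If the particle is at rest, then all forces acting on it cancel out
Contrapositive: If ¬Q, then ¬P
Negate Q: not (all forces acting on it cancel out)
Negate P: not (the particle is at rest)

If not (all forces acting on it cancel out), then not (the particle is at rest).


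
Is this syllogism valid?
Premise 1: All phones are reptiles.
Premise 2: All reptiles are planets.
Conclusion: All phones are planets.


Premise 1: All phones are reptiles.
Premise 2: All reptiles are planets.
Conclusion: All phones are planets.
Barbara syllogism (AAA-1): All A are B, All B are C → All A are C.
Middle term (reptiles) distributed in premise 2.

Valid


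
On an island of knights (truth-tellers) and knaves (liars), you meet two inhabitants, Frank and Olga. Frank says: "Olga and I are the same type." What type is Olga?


Frank says: "Olga and I are the same type."
Case 1: Frank is a Knight (truth-teller)
  Statement is true → they ARE the same → Olga is also a Knight
Case 2: Frank is a Knave (liar)
  Statement is false → they are NOT the same → Olga is a Knight
In both cases, Olga is a Knight.

Knight


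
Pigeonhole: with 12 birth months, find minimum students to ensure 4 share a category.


Pigeonhole: to guarantee k in one of n categories, need (k-1)×n + 1.
k = 4, n = 12
Minimum = (4-1) × 12 + 1 = 3 × 12 + 1

37


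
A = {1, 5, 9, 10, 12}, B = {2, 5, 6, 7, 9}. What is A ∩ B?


A = {1, 5, 9, 10, 12}
B = {2, 5, 6, 7, 9}
Operation: intersection
Elements in both: 5, 9

{5, 9}


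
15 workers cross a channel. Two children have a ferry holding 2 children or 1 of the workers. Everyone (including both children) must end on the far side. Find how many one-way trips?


Per crossing of one of the workers: children→, one←, one of the workers→, one← = 4 trips
15 × 4 = 60, + 1 final children→ = 61
Minimum trips = 61

61


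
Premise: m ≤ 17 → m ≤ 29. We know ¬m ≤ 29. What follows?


Modus tollens: P → Q, ¬Q ⊢ ¬P
P: m ≤ 17
Q: m ≤ 29
We have P → Q and Q is false.
By modus tollens, P must be false.

It is not the case that m ≤ 17


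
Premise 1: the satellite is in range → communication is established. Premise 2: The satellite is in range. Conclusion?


Modus ponens: P → Q, P ⊢ Q
P: the satellite is in range
Q: communication is established
We have P → Q and P is true.
By modus ponens, Q must be true.

Communication is established


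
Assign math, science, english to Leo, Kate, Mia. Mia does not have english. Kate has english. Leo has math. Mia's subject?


From clues:
  Leo → math
  Kate → english
By elimination, Mia gets the remaining.

science


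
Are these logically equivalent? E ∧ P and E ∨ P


Expression 1: E ∧ P
Expression 2: E ∨ P
Truth table (E P | Expr1 Expr2):
  T T |   T     T
  T F |   F     T   ← differ
  F T |   F     T   ← differ
  F F |   F     F
Counterexample: E=T, P=F gives Expr1 = F but Expr2 = T, so the expressions are NOT logically equivalent.

No


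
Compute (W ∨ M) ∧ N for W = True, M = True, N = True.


W = True, M = True, N = True
Step 1: W ∨ M = True OR True = True
Step 2: True ∧ N = True AND True = True
OR is true when at least one operand is true; AND requires both.

True


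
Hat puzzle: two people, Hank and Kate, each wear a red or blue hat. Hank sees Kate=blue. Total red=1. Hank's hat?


Total red = 1, Kate = blue
Red accounted for: 0
Remaining for Hank: 1
Hank's hat is red.

red


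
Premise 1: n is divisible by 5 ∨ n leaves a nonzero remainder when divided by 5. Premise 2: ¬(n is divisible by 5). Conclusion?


Disjunctive syllogism: P ∨ Q, ¬P ⊢ Q
Disjunction: n is divisible by 5 ∨ n leaves a nonzero remainder when divided by 5
We know it is not the case that n is divisible by 5.
By disjunctive syllogism, the other disjunct must be true.

n leaves a nonzero remainder when divided by 5


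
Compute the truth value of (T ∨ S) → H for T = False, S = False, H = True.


T = False, S = False, H = True
Step 1: T ∨ S = False OR False = False
Step 2: (False) → H: false only when antecedent=True and H=False.
Result: True

True


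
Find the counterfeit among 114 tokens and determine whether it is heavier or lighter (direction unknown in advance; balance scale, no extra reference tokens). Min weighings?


Let n = 114. 228 possibilities (n tokens × lighter/heavier); each weighing has 3 outcomes.
Bound for k weighings: say the first weighing puts j tokens on each pan. If it tips, the 2j weighed tokens remain suspects (each with a known direction) and k-1 weighings give 3^(k-1) outcomes; 3^(k-1) is odd, so 2j ≤ 3^(k-1) - 1. If it balances, the n - 2j unweighed tokens remain with direction unknown: 2(n - 2j) ≤ 3^(k-1) - 1 by the same parity argument. Adding, n ≤ (3^(k-1) - 1) + (3^(k-1) - 1)/2 = (3^k - 3)/2, and the classical three-group strategy achieves this (3 tokens in 2 weighings, 12 in 3, 39 in 4, 120 in 5).
So we need the smallest k with (3^k - 3)/2 ≥ 114.
k = 4: (3^4 - 3)/2 = 39 < 114 ✗
k = 5: (3^5 - 3)/2 = 120 ≥ 114 ✓

5


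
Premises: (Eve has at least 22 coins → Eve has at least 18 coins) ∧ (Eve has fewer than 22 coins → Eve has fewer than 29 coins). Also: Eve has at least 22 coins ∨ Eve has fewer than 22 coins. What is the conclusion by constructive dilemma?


Constructive dilemma: (P → Q) ∧ (R → S), P ∨ R ⊢ Q ∨ S
Premise 1: Eve has at least 22 coins → Eve has at least 18 coins
Premise 2: Eve has fewer than 22 coins → Eve has fewer than 29 coins
Premise 3: Eve has at least 22 coins ∨ Eve has fewer than 22 coins
Case 1: Assuming Eve has at least 22 coins, then by Premise 1, Eve has at least 18 coins.
Case 2: Assuming Eve has fewer than 22 coins, then by Premise 2, Eve has fewer than 29 coins.
Since one of Eve has at least 22 coins or Eve has fewer than 22 coins must hold, we get Eve has at least 18 coins or Eve has fewer than 29 coins.

Eve has at least 18 coins or Eve has fewer than 29 coins.


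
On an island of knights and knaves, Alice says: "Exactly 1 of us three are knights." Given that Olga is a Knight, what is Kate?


Alice claims exactly 1 knights among Alice, Olga, Kate.
Given: Olga is a Knight.

Case 1: Alice is a Knight (tells truth)
  Then exactly 1 of the three are knights.
  Counting Alice, Olga: 2 knight(s) so far. Need -1 more → impossible.
Case 2: Alice is a Knave (lies)
  Then the count is NOT 1.
  If Kate = Knave, count = 1 = 1 → claim would be true, contradicts lie.
  If Kate = Knight, count = 2 ≠ 1 → lie confirmed ✓

Kate is a Knight.

Knight


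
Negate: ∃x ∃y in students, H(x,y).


Original: ∃x ∃y H(x,y)
Rule: ¬∀→∃, ¬∃→∀, negate predicate.
Negation: ∀x ∀y ¬H(x,y)

∀x ∀y ¬H(x,y)


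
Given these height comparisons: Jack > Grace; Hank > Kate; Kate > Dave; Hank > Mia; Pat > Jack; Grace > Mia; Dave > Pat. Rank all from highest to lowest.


Constraints: Jack > Grace; Hank > Kate; Kate > Dave; Hank > Mia; Pat > Jack; Grace > Mia; Dave > Pat
Method: at each step, the next-highest is the one remaining person who never appears on the smaller side of a constraint between remaining people.
  Step 1: remaining {Pat, Jack, Hank, Grace, Mia, Dave, Kate}; on the smaller side: {Pat, Jack, Grace, Mia, Dave, Kate} → Hank is next (Hank > Kate; Hank > Mia).
  Step 2: remaining {Pat, Jack, Grace, Mia, Dave, Kate}; on the smaller side: {Pat, Jack, Grace, Mia, Dave} → Kate is next (Kate > Dave).
  Step 3: remaining {Pat, Jack, Grace, Mia, Dave}; on the smaller side: {Pat, Jack, Grace, Mia} → Dave is next (Dave > Pat).
  Step 4: remaining {Pat, Jack, Grace, Mia}; on the smaller side: {Jack, Grace, Mia} → Pat is next (Pat > Jack).
  Step 5: remaining {Jack, Grace, Mia}; on the smaller side: {Grace, Mia} → Jack is next (Jack > Grace).
  Step 6: remaining {Grace, Mia}; on the smaller side: {Mia} → Grace is next (Grace > Mia).
  Step 7: only Mia remains → lowest.
Final ranking (highest to lowest):

Hank > Kate > Dave > Pat > Jack > Grace > Mia


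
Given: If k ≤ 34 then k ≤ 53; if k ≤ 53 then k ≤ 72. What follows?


Hypothetical syllogism: P → Q, Q → R ⊢ P → R
Premise 1: k ≤ 34 → k ≤ 53
Premise 2: k ≤ 53 → k ≤ 72
Chain the implications: the middle term (k ≤ 53) links the two.
Conclusion: If k ≤ 34, then k ≤ 72.

If k ≤ 34, then k ≤ 72.


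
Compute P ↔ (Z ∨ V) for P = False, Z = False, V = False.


P = False, Z = False, V = False
Step 1: Z ∨ V = False OR False = False
Step 2: P ↔ (False): true when both sides have same truth value.
Result: False ↔ False = True

True


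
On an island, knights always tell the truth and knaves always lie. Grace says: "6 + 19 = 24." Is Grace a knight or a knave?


Statement: "6 + 19 = 24."
Actual: 6 + 19 = 25
Claimed: 24
Statement is FALSE → Grace lies → Knave

Knave


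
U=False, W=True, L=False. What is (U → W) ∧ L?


U = False, W = True, L = False
Expression: (U → W) ∧ L
Step 1: U → W = False → True (false only if U=True, W=False) = True
Step 2: (True) ∧ L = True AND False = False

False


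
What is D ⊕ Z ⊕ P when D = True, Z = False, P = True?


D = True, Z = False, P = True
Step 1: D ⊕ Z = True XOR False = True
Step 2: True ⊕ P = True XOR True = False
XOR is true when an odd number of operands are true.

False


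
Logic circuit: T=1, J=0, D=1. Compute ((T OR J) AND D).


T OR J = 1|0 = 1
1 AND 1 = 1

1


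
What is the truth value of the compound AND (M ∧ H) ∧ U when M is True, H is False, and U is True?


M = True, H = False, U = True
Step 1: M ∧ H = True AND False = False
Step 2: False ∧ U = False AND True = False
AND is true only when ALL operands are true.

False


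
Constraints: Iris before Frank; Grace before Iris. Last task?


Constraints: Iris before Frank; Grace before Iris
The last task can have nothing scheduled after it, so it must never appear on the left of a 'before'.
Tasks appearing before some other task: Iris, Grace.
The only task not in that list is Frank → it is last.

Frank


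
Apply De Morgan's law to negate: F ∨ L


De Morgan's law: ¬(P ∨ Q) ≡ ¬P ∧ ¬Q
¬(F ∨ L) = ¬F ∧ ¬L

¬F ∧ ¬L


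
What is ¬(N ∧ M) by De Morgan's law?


De Morgan's law: ¬(P ∧ Q) ≡ ¬P ∨ ¬Q
¬(N ∧ M) = ¬N ∨ ¬M

¬N ∨ ¬M


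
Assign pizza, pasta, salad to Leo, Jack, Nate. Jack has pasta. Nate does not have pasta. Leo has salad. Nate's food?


From clues:
  Jack → pasta
  Leo → salad
By elimination, Nate gets the remaining.

pizza


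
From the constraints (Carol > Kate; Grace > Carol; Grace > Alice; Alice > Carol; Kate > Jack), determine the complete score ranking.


Constraints: Carol > Kate; Grace > Carol; Grace > Alice; Alice > Carol; Kate > Jack
Method: at each step, the next-highest is the one remaining person who never appears on the smaller side of a constraint between remaining people.
  Step 1: remaining {Jack, Carol, Alice, Kate, Grace}; on the smaller side: {Jack, Carol, Alice, Kate} → Grace is next (Grace > Carol; Grace > Alice).
  Step 2: remaining {Jack, Carol, Alice, Kate}; on the smaller side: {Jack, Carol, Kate} → Alice is next (Alice > Carol).
  Step 3: remaining {Jack, Carol, Kate}; on the smaller side: {Jack, Kate} → Carol is next (Carol > Kate).
  Step 4: remaining {Jack, Kate}; on the smaller side: {Jack} → Kate is next (Kate > Jack).
  Step 5: only Jack remains → lowest.
Final ranking (highest to lowest):

Grace > Alice > Carol > Kate > Jack


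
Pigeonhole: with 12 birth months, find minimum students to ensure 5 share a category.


Pigeonhole: to guarantee k in one of n categories, need (k-1)×n + 1.
k = 5, n = 12
Minimum = (5-1) × 12 + 1 = 4 × 12 + 1

49


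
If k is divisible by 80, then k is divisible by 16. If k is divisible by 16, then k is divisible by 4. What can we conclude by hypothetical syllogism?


Hypothetical syllogism: P → Q, Q → R ⊢ P → R
Premise 1: k is divisible by 80 → k is divisible by 16
Premise 2: k is divisible by 16 → k is divisible by 4
Chain the implications: the middle term (k is divisible by 16) links the two.
Conclusion: If k is divisible by 80, then k is divisible by 4.

If k is divisible by 80, then k is divisible by 4.


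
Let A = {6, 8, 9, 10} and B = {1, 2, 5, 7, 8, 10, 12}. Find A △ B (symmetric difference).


A = {6, 8, 9, 10}
B = {1, 2, 5, 7, 8, 10, 12}
Operation: symmetric difference
In A only: [6, 9], in B only: [1, 2, 5, 7, 12]

{1, 2, 5, 6, 7, 9, 12}


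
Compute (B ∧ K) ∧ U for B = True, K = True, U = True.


B = True, K = True, U = True
Step 1: B ∧ K = True AND True = True
Step 2: True ∧ U = True AND True = True
AND is true only when ALL operands are true.

True


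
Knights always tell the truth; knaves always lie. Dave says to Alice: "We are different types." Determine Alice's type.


Dave says: "We are different types."
Case 1: Dave is a Knight (truth-teller)
  Statement is true → they ARE different → Alice is a Knave
Case 2: Dave is a Knave (liar)
  Statement is false → they are NOT different → Alice is a Knave
In both cases, Alice is a Knave.

Knave


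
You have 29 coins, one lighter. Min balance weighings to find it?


Each weighing has 3 outcomes (left heavy / balance / right heavy), so k weighings distinguish at most 3^k cases; splitting into three near-equal groups achieves this.
Need 3^k ≥ 29: 3^3 = 27 < 29 ≤ 3^4 = 81
k = ⌈log₃(29)⌉ = 4

4


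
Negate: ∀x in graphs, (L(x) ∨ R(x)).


Original: ∀x (L(x) ∨ R(x))
Rule: ¬∀→∃, ¬∃→∀, negate predicate.
Negation: ∃x (¬L(x) ∧ ¬R(x))

∃x (¬L(x) ∧ ¬R(x))


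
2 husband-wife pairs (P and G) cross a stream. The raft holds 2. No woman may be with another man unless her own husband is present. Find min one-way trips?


Label couples P and G.
1. WP+WG → (far: WP,WG; near: HP,HG)
2. WP ←   (far: WG; near: HP,HG,WP)
3. HP+HG → (far: HP,HG,WG; near: WP)
4. HP ←   (far: HG,WG; near: HP,WP)  — HP returns, since WP is alone on near bank
5. HP+WP → (far: all four; near: empty)
Every state respects the constraint.
Minimum trips = 5

5


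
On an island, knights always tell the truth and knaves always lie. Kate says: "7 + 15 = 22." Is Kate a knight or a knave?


Statement: "7 + 15 = 22."
Actual: 7 + 15 = 22
Claimed: 22
Statement is TRUE → Kate tells the truth → Knight

Knight


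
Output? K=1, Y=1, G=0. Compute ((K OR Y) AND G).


K OR Y = 1|1 = 1
1 AND 0 = 0

0


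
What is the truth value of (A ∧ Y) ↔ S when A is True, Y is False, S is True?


A = True, Y = False, S = True
Step 1: A ∧ Y = True AND False = False
Step 2: (False) ↔ S: true when both sides have same truth value.
Result: False ↔ True = False

False


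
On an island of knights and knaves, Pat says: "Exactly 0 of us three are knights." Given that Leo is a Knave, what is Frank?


Pat claims exactly 0 knights among Pat, Leo, Frank.
Given: Leo is a Knave.

Case 1: Pat is a Knight (tells truth)
  Then exactly 0 of the three are knights.
  Counting Pat, Leo: 1 knight(s) so far. Need -1 more → impossible.
Case 2: Pat is a Knave (lies)
  Then the count is NOT 0.
  If Frank = Knave, count = 0 = 0 → claim would be true, contradicts lie.
  If Frank = Knight, count = 1 ≠ 0 → lie confirmed ✓

Frank is a Knight.

Knight


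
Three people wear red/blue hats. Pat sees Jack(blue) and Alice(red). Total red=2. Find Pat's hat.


Total red = 2, seen red = 1
Own red = 2 - 1 = 1
Pat's hat is red.

red


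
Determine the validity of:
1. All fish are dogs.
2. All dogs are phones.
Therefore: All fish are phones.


Premise 1: All fish are dogs.
Premise 2: All dogs are phones.
Conclusion: All fish are phones.
Barbara syllogism (AAA-1): All A are B, All B are C → All A are C.
Middle term (dogs) distributed in premise 2.

Valid


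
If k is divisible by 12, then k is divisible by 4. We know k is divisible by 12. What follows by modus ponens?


Modus ponens: P → Q, P ⊢ Q
P: k is divisible by 12
Q: k is divisible by 4
We have P → Q and P is true.
By modus ponens, Q must be true.

k is divisible by 4


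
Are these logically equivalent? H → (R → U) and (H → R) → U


Expression 1: H → (R → U)
Expression 2: (H → R) → U
Truth table (H R U | Expr1 Expr2):
  T T T |   T     T
  T T F |   F     F
  T F T |   T     T
  T F F |   T     T
  F T T |   T     T
  F T F |   T     F   ← differ
  F F T |   T     T
  F F F |   T     F   ← differ
Counterexample: H=F, R=T, U=F gives Expr1 = T but Expr2 = F, so the expressions are NOT logically equivalent.

No


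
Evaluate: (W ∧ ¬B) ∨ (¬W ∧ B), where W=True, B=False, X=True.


W = True, B = False, X = True
Expression: (W ∧ ¬B) ∨ (¬W ∧ B)
Step 1: ¬B = NOT False = True
Step 2: W ∧ ¬B = True AND True = True
Step 3: ¬W = NOT True = False
Step 4: ¬W ∧ B = False AND False = False
Step 5: (True) ∨ (False) = True OR False = True

True


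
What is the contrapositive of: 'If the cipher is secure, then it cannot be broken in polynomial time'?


Original: If the cipher is secure, then it cannot be broken in polynomial time
Contrapositive: If ¬Q, then ¬P
Negate Q: not (it cannot be broken in polynomial time)
Negate P: not (the cipher is secure)

If not (it cannot be broken in polynomial time), then not (the cipher is secure).


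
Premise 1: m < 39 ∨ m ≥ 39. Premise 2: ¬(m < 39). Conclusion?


Disjunctive syllogism: P ∨ Q, ¬P ⊢ Q
Disjunction: m < 39 ∨ m ≥ 39
We know it is not the case that m < 39.
By disjunctive syllogism, the other disjunct must be true.

m ≥ 39


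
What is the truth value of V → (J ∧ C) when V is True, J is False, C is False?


V = True, J = False, C = False
Step 1: J ∧ C = False AND False = False
Step 2: V → (False): false only when V=True and consequent=False.
Result: False

False


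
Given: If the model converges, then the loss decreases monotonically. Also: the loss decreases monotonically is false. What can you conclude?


Modus tollens: P → Q, ¬Q ⊢ ¬P
P: the model converges
Q: the loss decreases monotonically
We have P → Q and Q is false.
By modus tollens, P must be false.

It is not the case that the model converges


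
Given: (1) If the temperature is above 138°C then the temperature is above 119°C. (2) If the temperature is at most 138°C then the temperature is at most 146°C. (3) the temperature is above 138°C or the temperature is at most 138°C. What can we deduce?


Constructive dilemma: (P → Q) ∧ (R → S), P ∨ R ⊢ Q ∨ S
Premise 1: the temperature is above 138°C → the temperature is above 119°C
Premise 2: the temperature is at most 138°C → the temperature is at most 146°C
Premise 3: the temperature is above 138°C ∨ the temperature is at most 138°C
Case 1: Assuming the temperature is above 138°C, then by Premise 1, the temperature is above 119°C.
Case 2: Assuming the temperature is at most 138°C, then by Premise 2, the temperature is at most 146°C.
Since one of the temperature is above 138°C or the temperature is at most 138°C must hold, we get the temperature is above 119°C or the temperature is at most 146°C.

The temperature is above 119°C or the temperature is at most 146°C.


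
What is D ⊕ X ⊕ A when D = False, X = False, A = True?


D = False, X = False, A = True
Step 1: D ⊕ X = False XOR False = False
Step 2: False ⊕ A = False XOR True = True
XOR is true when an odd number of operands are true.

True


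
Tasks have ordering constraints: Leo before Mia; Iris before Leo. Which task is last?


Constraints: Leo before Mia; Iris before Leo
The last task can have nothing scheduled after it, so it must never appear on the left of a 'before'.
Tasks appearing before some other task: Leo, Iris.
The only task not in that list is Mia → it is last.

Mia


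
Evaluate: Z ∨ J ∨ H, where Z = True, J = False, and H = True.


Z = True, J = False, H = True
Step 1: Z ∨ J = True OR False = True
Step 2: True ∨ H = True OR True = True
OR is true when at least one operand is true.

True
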